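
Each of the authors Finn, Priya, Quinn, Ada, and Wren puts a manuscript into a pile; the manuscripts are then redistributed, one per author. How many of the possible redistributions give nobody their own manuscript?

44

Let Aᵢ be the assignments in which author i gets their own manuscript. We want the size of the complement of A₁∪…∪A_5.
By inclusion–exclusion this is Σ_{j=0}^{5} (−1)^j C(5,j)·(5−j)!.
Computing: 120 − 120 + 60 − 20 + 5 − 1 = 44.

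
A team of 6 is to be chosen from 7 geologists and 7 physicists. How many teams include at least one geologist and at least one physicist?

Total 6-person selections from all 14: C(14,6) = 3003.
Selections missing a whole group: no geologists → C(7,6) = 7; no physicists → C(7,6) = 7.
Both groups omitted at once is impossible, so 3003 − 14 = 2989.

2989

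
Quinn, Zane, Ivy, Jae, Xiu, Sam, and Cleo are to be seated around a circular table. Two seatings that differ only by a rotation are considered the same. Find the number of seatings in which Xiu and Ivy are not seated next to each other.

Without the restriction there are (6)! = 720 seatings.
Those with Xiu next to Ivy: fuse the pair into one unit and seat 6 units around a circle — 2·(5)! = 240.
Subtracting, 720 − 240 = 480.

480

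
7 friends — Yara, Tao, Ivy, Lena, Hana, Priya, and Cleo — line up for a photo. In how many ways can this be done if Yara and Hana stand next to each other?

1440

Treat {Yara, Hana} as a single unit. There are 6 units to order, and the pair itself can be ordered 2 ways.
So the count is 2·(6)! = 1440.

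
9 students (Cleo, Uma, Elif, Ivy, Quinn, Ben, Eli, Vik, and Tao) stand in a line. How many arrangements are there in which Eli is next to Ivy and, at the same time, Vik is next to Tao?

20160

Treat {Eli,Ivy} as one block (2 orders) and {Vik,Tao} as another (2 orders).
That leaves 7 units to arrange: 2 × 2 × 7! = 4 × 5040 = 20160.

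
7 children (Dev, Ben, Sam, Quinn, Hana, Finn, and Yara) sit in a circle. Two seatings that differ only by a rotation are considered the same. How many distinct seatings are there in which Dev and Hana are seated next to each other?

Glue Dev and Hana into a block (2 internal orders). Seating 6 units around a circle gives (5)! arrangements.
So 2 × (5)! = 2 × 120 = 240.

240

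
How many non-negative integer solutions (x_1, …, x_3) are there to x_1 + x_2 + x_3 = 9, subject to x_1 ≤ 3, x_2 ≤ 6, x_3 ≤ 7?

25

By stars and bars, unrestricted non-negative solutions to x_1+…+x_3 = 9 number C(9+2,2) = 55.
Subtract solutions that violate a single cap (substitute x_i' = x_i − (cap_i+1)): x_1 ≥ 4 gives C(7,2) = 21; x_2 ≥ 7 gives C(4,2) = 6; x_3 ≥ 8 gives C(3,2) = 3. Together 30.
No two caps can be exceeded simultaneously, so the pair terms are all 0.
By inclusion–exclusion the count is 55 − 30 + 0 = 25.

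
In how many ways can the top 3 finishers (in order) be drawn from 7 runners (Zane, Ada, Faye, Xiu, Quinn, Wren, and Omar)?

210

This is an ordered selection of 3 from 7: P(7,3).
That gives 7 × 6 × 5 = 210.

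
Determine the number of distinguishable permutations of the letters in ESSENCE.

ESSENCE has 7 letters with E appearing 3 times and S appearing twice.
Dividing 7! = 5040 by 3!·2! = 12 for the repeated letters gives 420.

420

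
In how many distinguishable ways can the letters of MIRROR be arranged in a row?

The 6 letters of MIRROR have repeats: R appearing 3 times.
The number of distinct arrangements is 6!/(3!) = 720/6 = 120.

120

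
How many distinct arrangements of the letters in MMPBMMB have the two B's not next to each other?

Total arrangements of MMPBMMB: 7!/(4!·2!) = 105.
Arrangements with the B's together: treat BB as one letter, giving (6)!/(4!) = 30.
Hence 105 − 30 = 75.

75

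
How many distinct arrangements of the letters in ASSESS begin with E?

With the first slot taken by E, it remains to arrange the other 5 letters (ASSSS).
Those 5 letters have S appearing 4 times, giving (5)!/(4!) = 5.

5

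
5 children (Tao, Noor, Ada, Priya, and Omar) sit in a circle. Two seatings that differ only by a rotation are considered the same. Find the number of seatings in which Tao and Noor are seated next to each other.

Treat {Tao, Noor} as one unit (2 internal orders) and seat the resulting 4 units around the table: (3)! circular arrangements.
So 2 × (3)! = 2 × 6 = 12.

12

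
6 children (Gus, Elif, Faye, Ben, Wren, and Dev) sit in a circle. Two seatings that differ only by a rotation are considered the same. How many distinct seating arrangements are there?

Around a circle, 6 distinct people have 6!/6 = (5)! = 120 rotationally distinct seatings.

120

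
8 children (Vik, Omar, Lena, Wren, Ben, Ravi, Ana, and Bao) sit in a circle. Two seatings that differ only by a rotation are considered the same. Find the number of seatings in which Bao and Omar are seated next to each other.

Glue Bao and Omar into a block (2 internal orders). Seating 7 units around a circle gives (6)! arrangements.
So 2 × (6)! = 2 × 720 = 1440.

1440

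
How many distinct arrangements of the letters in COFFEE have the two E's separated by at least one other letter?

There are 6!/(2!·2!) = 180 arrangements of COFFEE in total.
If the two E's are adjacent, glue them into one block, leaving 5 items to arrange: (5)!/(2!) = 60 ways.
Hence 180 − 60 = 120.

120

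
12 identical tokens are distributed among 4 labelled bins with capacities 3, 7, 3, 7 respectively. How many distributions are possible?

Without the upper bounds there are C(15,3) = 455 ways to split 12 among 4 bins.
Subtract solutions that violate a single cap (substitute x_i' = x_i − (cap_i+1)): x_1 ≥ 4 gives C(11,3) = 165; x_2 ≥ 8 gives C(7,3) = 35; x_3 ≥ 4 gives C(11,3) = 165; x_4 ≥ 8 gives C(7,3) = 35. Together 400.
Add back pairs where two caps are both exceeded: 1 + 35 + 1 + 1 + 0 + 1 = 39.
By inclusion–exclusion the count is 455 − 400 + 39 = 94.

94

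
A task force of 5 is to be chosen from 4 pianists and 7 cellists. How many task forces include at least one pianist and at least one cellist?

441

Total 5-person selections from all 11: C(11,5) = 462.
Subtract selections that omit an entire group: no pianists → C(7,5) = 21; no cellists → C(4,5) = 0.
Both groups omitted at once is impossible, so 462 − 21 = 441.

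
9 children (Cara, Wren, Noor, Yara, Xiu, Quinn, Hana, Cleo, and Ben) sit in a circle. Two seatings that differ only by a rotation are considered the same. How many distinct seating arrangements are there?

40320

Seat Cara anywhere (absorbing the rotational symmetry), then permute the other 8: (8)! = 40320.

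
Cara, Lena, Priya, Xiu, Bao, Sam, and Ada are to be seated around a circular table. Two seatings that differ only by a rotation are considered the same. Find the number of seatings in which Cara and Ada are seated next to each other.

Treat {Cara, Ada} as one unit (2 internal orders) and seat the resulting 6 units around the table: (5)! circular arrangements.
So 2 × (5)! = 2 × 120 = 240.

240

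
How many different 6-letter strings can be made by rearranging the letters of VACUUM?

360

The 6 letters of VACUUM have repeats: U appearing twice.
Dividing 6! = 720 by 2! = 2 for the repeated letters gives 360.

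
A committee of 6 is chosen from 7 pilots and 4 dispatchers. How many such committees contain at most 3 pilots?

161

Split by how many pilots are chosen (0 through 3).
Sum: C(7,0)·C(4,6) + C(7,1)·C(4,5) + C(7,2)·C(4,4) + C(7,3)·C(4,3) = 0 + 0 + 21 + 140 = 161.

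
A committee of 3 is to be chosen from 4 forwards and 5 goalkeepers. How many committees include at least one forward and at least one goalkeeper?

70

Unrestricted: C(9,3) = 84 ways to pick any 3 of the 9.
Subtract selections that omit an entire group: no forwards → C(5,3) = 10; no goalkeepers → C(4,3) = 4.
Both groups omitted at once is impossible, so 84 − 14 = 70.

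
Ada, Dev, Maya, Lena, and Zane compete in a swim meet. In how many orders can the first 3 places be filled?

60

This is an ordered selection of 3 from 5: P(5,3).
That gives 5 × 4 × 3 = 60.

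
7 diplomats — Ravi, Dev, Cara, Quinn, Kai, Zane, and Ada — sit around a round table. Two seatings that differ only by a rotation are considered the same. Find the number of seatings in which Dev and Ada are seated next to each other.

240

Treat {Dev, Ada} as one unit (2 internal orders) and seat the resulting 6 units around the table: (5)! circular arrangements.
So 2 × (5)! = 2 × 120 = 240.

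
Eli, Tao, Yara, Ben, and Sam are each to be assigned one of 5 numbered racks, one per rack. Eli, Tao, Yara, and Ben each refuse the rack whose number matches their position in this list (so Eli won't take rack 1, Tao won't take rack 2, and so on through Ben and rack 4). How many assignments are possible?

Let Aᵢ (for 1 ≤ i ≤ 4) be the placements that put person i in their forbidden rack. Any j of these fix j positions, leaving (5−j)! ways to fill the rest, and there are C(4,j) ways to pick which j.
By inclusion–exclusion, the number of valid placements is Σ_{j=0}^{4} (−1)^j C(4,j)·(5−j)!.
Computing: 120 − 96 + 36 − 8 + 1 = 53.

53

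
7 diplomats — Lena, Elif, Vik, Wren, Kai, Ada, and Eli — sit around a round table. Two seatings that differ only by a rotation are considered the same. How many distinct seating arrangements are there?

Seat Lena anywhere (absorbing the rotational symmetry), then permute the other 6: (6)! = 720.

720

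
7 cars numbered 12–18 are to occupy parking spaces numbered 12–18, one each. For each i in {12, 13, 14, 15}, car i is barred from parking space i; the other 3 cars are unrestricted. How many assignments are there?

Let Aᵢ (for 12 ≤ i ≤ 15) be the placements that put car i in its forbidden parking space. Any j of these fix j positions, leaving (7−j)! ways to fill the rest, and there are C(4,j) ways to pick which j.
By inclusion–exclusion, the number of valid placements is Σ_{j=0}^{4} (−1)^j C(4,j)·(7−j)!.
Computing: 5040 − 2880 + 720 − 96 + 6 = 2790.

2790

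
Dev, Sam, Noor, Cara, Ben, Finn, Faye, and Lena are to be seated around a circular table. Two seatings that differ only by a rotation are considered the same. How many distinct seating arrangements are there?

Around a circle, 8 distinct people have 8!/8 = (7)! = 5040 rotationally distinct seatings.

5040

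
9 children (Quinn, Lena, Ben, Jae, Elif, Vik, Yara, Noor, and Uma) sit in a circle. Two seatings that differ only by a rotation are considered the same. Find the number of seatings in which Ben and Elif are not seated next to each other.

30240

All circular seatings of 9 people number (8)! = 40320.
Seatings with Ben beside Elif: treat them as a block with 2 internal orders, giving 2 × (7)! = 10080.
Subtracting, 40320 − 10080 = 30240.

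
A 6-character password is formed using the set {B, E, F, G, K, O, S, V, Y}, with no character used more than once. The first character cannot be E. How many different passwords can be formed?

The first character has 9−1 = 8 choices (anything except E).
The remaining 5 characters are filled from the other 8 symbols without repetition: 8 × 7 × 6 × 5 × 4 = 6720.
Total: 8 × 6720 = 53760.

53760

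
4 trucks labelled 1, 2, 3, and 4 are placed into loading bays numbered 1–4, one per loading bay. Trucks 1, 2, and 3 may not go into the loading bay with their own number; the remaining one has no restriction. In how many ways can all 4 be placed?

Let Aᵢ (for i ∈ {1, 2, 3}) be the placements that put truck i in its forbidden loading bay. Any j of these fix j positions, leaving (4−j)! ways to fill the rest, and there are C(3,j) ways to pick which j.
By inclusion–exclusion, the number of valid placements is Σ_{j=0}^{3} (−1)^j C(3,j)·(4−j)!.
Computing: 24 − 18 + 6 − 1 = 11.

11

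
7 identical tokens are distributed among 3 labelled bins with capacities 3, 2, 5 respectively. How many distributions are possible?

9

By stars and bars, unrestricted non-negative solutions to x_1+…+x_3 = 7 number C(7+2,2) = 36.
Subtract solutions that violate a single cap (substitute x_i' = x_i − (cap_i+1)): x_1 ≥ 4 gives C(5,2) = 10; x_2 ≥ 3 gives C(6,2) = 15; x_3 ≥ 6 gives C(3,2) = 3. Together 28.
Add back pairs where two caps are both exceeded: 1 + 0 + 0 = 1.
By inclusion–exclusion the count is 36 − 28 + 1 = 9.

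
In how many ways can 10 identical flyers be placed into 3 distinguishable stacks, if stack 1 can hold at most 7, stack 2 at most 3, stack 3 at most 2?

By stars and bars, unrestricted non-negative solutions to x_1+…+x_3 = 10 number C(10+2,2) = 66.
Subtract solutions that violate a single cap (substitute x_i' = x_i − (cap_i+1)): x_1 ≥ 8 gives C(4,2) = 6; x_2 ≥ 4 gives C(8,2) = 28; x_3 ≥ 3 gives C(9,2) = 36. Together 70.
Add back pairs where two caps are both exceeded: 0 + 0 + 10 = 10.
By inclusion–exclusion the count is 66 − 70 + 10 = 6.

6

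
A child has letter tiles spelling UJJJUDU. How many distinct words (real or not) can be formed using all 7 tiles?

140

Letter multiplicities in UJJJUDU: D×1, J×3, U×3.
The number of distinct arrangements is 7!/(3!·3!) = 5040/36 = 140.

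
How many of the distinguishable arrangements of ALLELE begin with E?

Fix E in the first position and arrange the remaining 5 letters.
Those 5 letters have L appearing 3 times, giving (5)!/(3!) = 20.

20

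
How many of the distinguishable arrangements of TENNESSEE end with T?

420

Fix T in the last position and arrange the remaining 8 letters.
Those 8 letters have E appearing 4 times, N appearing twice, and S appearing twice, giving (8)!/(4!·2!·2!) = 420.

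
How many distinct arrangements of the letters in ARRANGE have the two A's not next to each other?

900

There are 7!/(2!·2!) = 1260 arrangements of ARRANGE in total.
If the two A's are adjacent, glue them into one block, leaving 6 items to arrange: (6)!/(2!) = 360 ways.
Hence 1260 − 360 = 900.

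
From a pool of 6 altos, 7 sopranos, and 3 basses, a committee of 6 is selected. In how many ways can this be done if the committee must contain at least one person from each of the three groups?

6006

Unrestricted: C(16,6) = 8008 ways to pick any 6 of the 16.
Subtract selections that omit an entire group: no altos → C(10,6) = 210; no sopranos → C(9,6) = 84; no basses → C(13,6) = 1716.
Add back selections omitting two groups (i.e. drawn from a single group): C(6,6) + C(7,6) + C(3,6) = 8.
By inclusion–exclusion: 8008 − 2010 + 8 = 6006.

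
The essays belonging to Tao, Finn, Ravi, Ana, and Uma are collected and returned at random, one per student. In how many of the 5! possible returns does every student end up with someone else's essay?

This is the derangement count D_5: permutations of 5 items with no fixed point.
By inclusion–exclusion this is Σ_{j=0}^{5} (−1)^j C(5,j)·(5−j)!.
Computing: 120 − 120 + 60 − 20 + 5 − 1 = 44.

44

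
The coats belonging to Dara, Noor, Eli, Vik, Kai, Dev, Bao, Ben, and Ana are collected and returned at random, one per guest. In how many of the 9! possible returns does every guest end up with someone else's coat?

133496

Let Aᵢ be the assignments in which guest i gets their own coat. We want the size of the complement of A₁∪…∪A_9.
By inclusion–exclusion this is Σ_{j=0}^{9} (−1)^j C(9,j)·(9−j)!.
Computing: 362880 − 362880 + 181440 − 60480 + 15120 − 3024 + 504 − 72 + 9 − 1 = 133496.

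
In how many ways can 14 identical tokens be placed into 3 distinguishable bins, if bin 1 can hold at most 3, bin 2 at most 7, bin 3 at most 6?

6

By stars and bars, unrestricted non-negative solutions to x_1+…+x_3 = 14 number C(14+2,2) = 120.
Subtract solutions that violate a single cap (substitute x_i' = x_i − (cap_i+1)): x_1 ≥ 4 gives C(12,2) = 66; x_2 ≥ 8 gives C(8,2) = 28; x_3 ≥ 7 gives C(9,2) = 36. Together 130.
Add back pairs where two caps are both exceeded: 6 + 10 + 0 = 16.
By inclusion–exclusion the count is 120 − 130 + 16 = 6.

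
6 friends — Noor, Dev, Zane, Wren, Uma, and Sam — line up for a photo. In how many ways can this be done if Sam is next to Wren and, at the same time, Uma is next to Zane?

Treat {Sam,Wren} as one block (2 orders) and {Uma,Zane} as another (2 orders).
That leaves 4 units to arrange: 2 × 2 × 4! = 4 × 24 = 96.

96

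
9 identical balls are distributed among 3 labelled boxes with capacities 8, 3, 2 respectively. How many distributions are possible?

11

Ignoring the caps, the number of non-negative solutions to x_1+…+x_3 = 9 is C(11,2) = 55.
Subtract solutions that violate a single cap (substitute x_i' = x_i − (cap_i+1)): x_1 ≥ 9 gives C(2,2) = 1; x_2 ≥ 4 gives C(7,2) = 21; x_3 ≥ 3 gives C(8,2) = 28. Together 50.
Add back pairs where two caps are both exceeded: 0 + 0 + 6 = 6.
By inclusion–exclusion the count is 55 − 50 + 6 = 11.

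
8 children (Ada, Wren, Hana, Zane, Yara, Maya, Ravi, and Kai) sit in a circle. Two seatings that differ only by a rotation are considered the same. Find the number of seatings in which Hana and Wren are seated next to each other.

1440

Treat {Hana, Wren} as one unit (2 internal orders) and seat the resulting 7 units around the table: (6)! circular arrangements.
So 2 × (6)! = 2 × 720 = 1440.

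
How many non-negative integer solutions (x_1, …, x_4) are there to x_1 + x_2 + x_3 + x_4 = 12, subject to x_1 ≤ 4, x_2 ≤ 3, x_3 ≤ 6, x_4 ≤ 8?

Without the upper bounds there are C(15,3) = 455 ways to split 12 among 4 variables.
Subtract solutions that violate a single cap (substitute x_i' = x_i − (cap_i+1)): x_1 ≥ 5 gives C(10,3) = 120; x_2 ≥ 4 gives C(11,3) = 165; x_3 ≥ 7 gives C(8,3) = 56; x_4 ≥ 9 gives C(6,3) = 20. Together 361.
Add back pairs where two caps are both exceeded: 20 + 1 + 0 + 4 + 0 + 0 = 25.
By inclusion–exclusion the count is 455 − 361 + 25 = 119.

119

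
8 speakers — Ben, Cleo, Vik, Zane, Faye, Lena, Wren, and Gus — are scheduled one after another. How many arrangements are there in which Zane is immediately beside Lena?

10080

Glue Zane and Lena into one block (2 internal orders), leaving 7 units to arrange in a row.
So the count is 2·(7)! = 10080.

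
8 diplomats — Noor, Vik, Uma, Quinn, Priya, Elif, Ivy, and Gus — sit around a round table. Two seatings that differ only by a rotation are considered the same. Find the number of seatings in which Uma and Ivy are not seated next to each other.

3600

All circular seatings of 8 people number (7)! = 5040.
Those with Uma next to Ivy: fuse the pair into one unit and seat 7 units around a circle — 2·(6)! = 1440.
Subtracting, 5040 − 1440 = 3600.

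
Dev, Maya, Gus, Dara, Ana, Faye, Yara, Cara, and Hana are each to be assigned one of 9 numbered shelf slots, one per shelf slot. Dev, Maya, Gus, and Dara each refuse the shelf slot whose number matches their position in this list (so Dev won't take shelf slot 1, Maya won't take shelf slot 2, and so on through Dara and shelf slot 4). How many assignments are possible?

229080

Let Aᵢ (for 1 ≤ i ≤ 4) be the placements that put person i in their forbidden shelf slot. Any j of these fix j positions, leaving (9−j)! ways to fill the rest, and there are C(4,j) ways to pick which j.
By inclusion–exclusion, the number of valid placements is Σ_{j=0}^{4} (−1)^j C(4,j)·(9−j)!.
Computing: 362880 − 161280 + 30240 − 2880 + 120 = 229080.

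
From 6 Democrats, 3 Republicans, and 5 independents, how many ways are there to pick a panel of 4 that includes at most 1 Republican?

825

Split by how many Republicans are chosen (0 through 1).
Sum: C(3,0)·C(11,4) + C(3,1)·C(11,3) = 330 + 495 = 825.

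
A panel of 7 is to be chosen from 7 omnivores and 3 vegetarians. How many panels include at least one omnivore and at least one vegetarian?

Total 7-person selections from all 10: C(10,7) = 120.
Subtract selections that omit an entire group: no omnivores → C(3,7) = 0; no vegetarians → C(7,7) = 1.
Both groups omitted at once is impossible, so 120 − 1 = 119.

119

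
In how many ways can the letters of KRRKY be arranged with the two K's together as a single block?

12

Treat the 2 copies of K as a single block. The multiset to arrange is then {KK, R, R, Y}, 4 items in all.
That gives (4)!/(2!) = 12 arrangements.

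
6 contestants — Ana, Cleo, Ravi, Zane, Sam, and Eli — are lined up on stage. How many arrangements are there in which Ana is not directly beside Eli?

480

There are 6! = 720 arrangements in all. If Ana and Eli are adjacent, merging them into one block gives 2·(5)! = 240 arrangements.
So 720 − 240 = 480 arrangements keep them apart.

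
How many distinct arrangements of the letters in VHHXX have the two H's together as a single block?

12

Treat the 2 copies of H as a single block. The multiset to arrange is then {HH, V, X, X}, 4 items in all.
That gives (4)!/(2!) = 12 arrangements.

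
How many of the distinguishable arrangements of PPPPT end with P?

4

With the last slot taken by P, it remains to arrange the other 4 letters (PPPT).
Those 4 letters have P appearing 3 times, giving (4)!/(3!) = 4.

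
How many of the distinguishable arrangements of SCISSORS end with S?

Fix S in the last position and arrange the remaining 7 letters.
Those 7 letters have S appearing 3 times, giving (7)!/(3!) = 840.

840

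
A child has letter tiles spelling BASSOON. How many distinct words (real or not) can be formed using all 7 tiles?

1260

The 7 letters of BASSOON have repeats: O appearing twice and S appearing twice.
Dividing 7! = 5040 by 2!·2! = 4 for the repeated letters gives 1260.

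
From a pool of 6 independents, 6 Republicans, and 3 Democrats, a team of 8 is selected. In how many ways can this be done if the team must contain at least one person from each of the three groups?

With no constraint there are C(15,8) = 6435 possible selections.
Selections missing a whole group: no independents → C(9,8) = 9; no Republicans → C(9,8) = 9; no Democrats → C(12,8) = 495.
Add back selections omitting two groups (i.e. drawn from a single group): C(6,8) + C(6,8) + C(3,8) = 0.
By inclusion–exclusion: 6435 − 513 + 0 = 5922.

5922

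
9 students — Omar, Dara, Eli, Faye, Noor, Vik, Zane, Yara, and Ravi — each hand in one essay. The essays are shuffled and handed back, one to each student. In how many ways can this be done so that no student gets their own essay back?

133496

Count assignments avoiding every fixed point. For any j of the 9 students fixed to their own essay, the other 9−j can be arranged in (9−j)! ways.
By inclusion–exclusion this is Σ_{j=0}^{9} (−1)^j C(9,j)·(9−j)!.
Computing: 362880 − 362880 + 181440 − 60480 + 15120 − 3024 + 504 − 72 + 9 − 1 = 133496.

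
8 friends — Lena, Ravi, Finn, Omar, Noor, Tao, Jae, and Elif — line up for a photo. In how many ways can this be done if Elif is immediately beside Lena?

Glue Elif and Lena into one block (2 internal orders), leaving 7 units to arrange in a row.
So the count is 2·(7)! = 10080.

10080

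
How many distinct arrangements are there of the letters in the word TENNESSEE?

The 9 letters of TENNESSEE have repeats: E appearing 4 times, N appearing twice, and S appearing twice.
The number of distinct arrangements is 9!/(4!·2!·2!) = 362880/96 = 3780.

3780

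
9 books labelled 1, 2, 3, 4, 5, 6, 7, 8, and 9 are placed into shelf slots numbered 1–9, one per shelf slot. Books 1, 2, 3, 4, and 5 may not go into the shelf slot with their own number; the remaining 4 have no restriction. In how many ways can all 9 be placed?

205056

Let Aᵢ (for 1 ≤ i ≤ 5) be the placements that put book i in its forbidden shelf slot. Any j of these fix j positions, leaving (9−j)! ways to fill the rest, and there are C(5,j) ways to pick which j.
By inclusion–exclusion, the number of valid placements is Σ_{j=0}^{5} (−1)^j C(5,j)·(9−j)!.
Computing: 362880 − 201600 + 50400 − 7200 + 600 − 24 = 205056.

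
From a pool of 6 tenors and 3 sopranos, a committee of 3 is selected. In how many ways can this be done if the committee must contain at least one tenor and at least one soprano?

Total 3-person selections from all 9: C(9,3) = 84.
Selections missing a whole group: no tenors → C(3,3) = 1; no sopranos → C(6,3) = 20.
Both groups omitted at once is impossible, so 84 − 21 = 63.

63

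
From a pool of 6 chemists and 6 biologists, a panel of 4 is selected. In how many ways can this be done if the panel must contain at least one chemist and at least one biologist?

Unrestricted: C(12,4) = 495 ways to pick any 4 of the 12.
Subtract selections that omit an entire group: no chemists → C(6,4) = 15; no biologists → C(6,4) = 15.
Both groups omitted at once is impossible, so 495 − 30 = 465.

465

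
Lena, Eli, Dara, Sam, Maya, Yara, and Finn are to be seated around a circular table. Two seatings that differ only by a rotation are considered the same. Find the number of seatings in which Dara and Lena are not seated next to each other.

480

Without the restriction there are (6)! = 720 seatings.
Seatings with Dara beside Lena: treat them as a block with 2 internal orders, giving 2 × (5)! = 240.
Subtracting, 720 − 240 = 480.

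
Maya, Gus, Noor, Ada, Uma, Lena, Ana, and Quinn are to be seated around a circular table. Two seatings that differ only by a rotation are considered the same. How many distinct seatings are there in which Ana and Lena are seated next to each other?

1440

Glue Ana and Lena into a block (2 internal orders). Seating 7 units around a circle gives (6)! arrangements.
So 2 × (6)! = 2 × 720 = 1440.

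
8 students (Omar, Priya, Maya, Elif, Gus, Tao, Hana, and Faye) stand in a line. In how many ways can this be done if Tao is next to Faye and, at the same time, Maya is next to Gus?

Treat {Tao,Faye} as one block (2 orders) and {Maya,Gus} as another (2 orders).
That leaves 6 units to arrange: 2 × 2 × 6! = 4 × 720 = 2880.

2880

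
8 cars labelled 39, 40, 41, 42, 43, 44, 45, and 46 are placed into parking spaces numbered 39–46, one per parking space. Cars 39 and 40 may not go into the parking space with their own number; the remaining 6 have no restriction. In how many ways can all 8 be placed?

Let Aᵢ (for i ∈ {39, 40}) be the placements that put car i in its forbidden parking space. Any j of these fix j positions, leaving (8−j)! ways to fill the rest, and there are C(2,j) ways to pick which j.
By inclusion–exclusion, the number of valid placements is Σ_{j=0}^{2} (−1)^j C(2,j)·(8−j)!.
Computing: 40320 − 10080 + 720 = 30960.

30960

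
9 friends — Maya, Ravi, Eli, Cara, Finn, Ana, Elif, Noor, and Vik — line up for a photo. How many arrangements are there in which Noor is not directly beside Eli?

282240

There are 9! = 362880 arrangements in all. If Noor and Eli are adjacent, merging them into one block gives 2·(8)! = 80640 arrangements.
So 362880 − 80640 = 282240 arrangements keep them apart.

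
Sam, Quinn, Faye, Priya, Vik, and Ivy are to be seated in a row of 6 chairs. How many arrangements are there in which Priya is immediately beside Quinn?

240

Glue Priya and Quinn into one block (2 internal orders), leaving 5 units to arrange in a row.
That gives 2 × 5! = 2 × 120 = 240.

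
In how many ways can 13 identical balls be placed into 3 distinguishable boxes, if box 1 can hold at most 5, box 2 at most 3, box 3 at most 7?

Ignoring the caps, the number of non-negative solutions to x_1+…+x_3 = 13 is C(15,2) = 105.
Subtract solutions that violate a single cap (substitute x_i' = x_i − (cap_i+1)): x_1 ≥ 6 gives C(9,2) = 36; x_2 ≥ 4 gives C(11,2) = 55; x_3 ≥ 8 gives C(7,2) = 21. Together 112.
Add back pairs where two caps are both exceeded: 10 + 0 + 3 = 13.
By inclusion–exclusion the count is 105 − 112 + 13 = 6.

6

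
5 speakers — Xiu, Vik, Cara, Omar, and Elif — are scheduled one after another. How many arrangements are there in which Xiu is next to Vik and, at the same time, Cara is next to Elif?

24

Treat {Xiu,Vik} as one block (2 orders) and {Cara,Elif} as another (2 orders).
That leaves 3 units to arrange: 2 × 2 × 3! = 4 × 6 = 24.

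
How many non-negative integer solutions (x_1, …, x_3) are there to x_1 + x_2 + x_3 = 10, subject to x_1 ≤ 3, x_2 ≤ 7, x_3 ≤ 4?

14

Ignoring the caps, the number of non-negative solutions to x_1+…+x_3 = 10 is C(12,2) = 66.
Subtract solutions that violate a single cap (substitute x_i' = x_i − (cap_i+1)): x_1 ≥ 4 gives C(8,2) = 28; x_2 ≥ 8 gives C(4,2) = 6; x_3 ≥ 5 gives C(7,2) = 21. Together 55.
Add back pairs where two caps are both exceeded: 0 + 3 + 0 = 3.
By inclusion–exclusion the count is 66 − 55 + 3 = 14.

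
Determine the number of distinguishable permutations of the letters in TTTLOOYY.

Letter multiplicities in TTTLOOYY: L×1, O×2, T×3, Y×2.
So there are 8! / (3!·2!·2!) = 1680 distinguishable arrangements.

1680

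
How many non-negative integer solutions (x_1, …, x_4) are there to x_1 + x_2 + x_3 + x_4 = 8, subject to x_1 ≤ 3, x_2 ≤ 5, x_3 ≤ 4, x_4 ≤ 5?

Ignoring the caps, the number of non-negative solutions to x_1+…+x_4 = 8 is C(11,3) = 165.
Subtract solutions that violate a single cap (substitute x_i' = x_i − (cap_i+1)): x_1 ≥ 4 gives C(7,3) = 35; x_2 ≥ 6 gives C(5,3) = 10; x_3 ≥ 5 gives C(6,3) = 20; x_4 ≥ 6 gives C(5,3) = 10. Together 75.
No two caps can be exceeded simultaneously, so the pair terms are all 0.
By inclusion–exclusion the count is 165 − 75 + 0 = 90.

90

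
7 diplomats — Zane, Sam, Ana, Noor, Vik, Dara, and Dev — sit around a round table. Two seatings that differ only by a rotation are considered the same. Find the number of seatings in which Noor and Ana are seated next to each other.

Glue Noor and Ana into a block (2 internal orders). Seating 6 units around a circle gives (5)! arrangements.
So 2 × (5)! = 2 × 120 = 240.

240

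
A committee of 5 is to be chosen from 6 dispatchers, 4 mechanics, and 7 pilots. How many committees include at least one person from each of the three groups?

4214

Total 5-person selections from all 17: C(17,5) = 6188.
Subtract selections that omit an entire group: no dispatchers → C(11,5) = 462; no mechanics → C(13,5) = 1287; no pilots → C(10,5) = 252.
Add back selections omitting two groups (i.e. drawn from a single group): C(6,5) + C(4,5) + C(7,5) = 27.
By inclusion–exclusion: 6188 − 2001 + 27 = 4214.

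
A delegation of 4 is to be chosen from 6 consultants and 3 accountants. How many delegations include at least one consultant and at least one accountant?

111

With no constraint there are C(9,4) = 126 possible selections.
Selections missing a whole group: no consultants → C(3,4) = 0; no accountants → C(6,4) = 15.
Both groups omitted at once is impossible, so 126 − 15 = 111.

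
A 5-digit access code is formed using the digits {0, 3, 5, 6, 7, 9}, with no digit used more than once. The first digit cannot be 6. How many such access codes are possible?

The first digit has 6−1 = 5 choices (anything except 6).
The remaining 4 digits are filled from the other 5 symbols without repetition: 5 × 4 × 3 × 2 = 120.
Total: 5 × 120 = 600.

600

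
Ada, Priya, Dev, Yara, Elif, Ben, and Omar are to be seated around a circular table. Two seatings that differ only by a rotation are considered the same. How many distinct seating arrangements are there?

720

Fix one person's seat to break rotational symmetry; the remaining 6 people can be arranged in (6)! = 720 ways.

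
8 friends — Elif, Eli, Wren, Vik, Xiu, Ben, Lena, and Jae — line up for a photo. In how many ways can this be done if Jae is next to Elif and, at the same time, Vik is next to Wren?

Treat {Jae,Elif} as one block (2 orders) and {Vik,Wren} as another (2 orders).
That leaves 6 units to arrange: 2 × 2 × 6! = 4 × 720 = 2880.

2880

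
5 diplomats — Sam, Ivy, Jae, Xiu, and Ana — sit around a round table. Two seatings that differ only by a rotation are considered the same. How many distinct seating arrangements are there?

Seat Sam anywhere (absorbing the rotational symmetry), then permute the other 4: (4)! = 24.

24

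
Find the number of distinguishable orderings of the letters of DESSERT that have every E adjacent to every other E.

Treat the 2 copies of E as a single block. The multiset to arrange is then {EE, D, R, S, S, T}, 6 items in all.
That gives (6)!/(2!) = 360 arrangements.

360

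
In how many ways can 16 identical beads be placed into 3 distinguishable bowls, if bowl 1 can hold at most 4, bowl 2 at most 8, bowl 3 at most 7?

10

Without the upper bounds there are C(18,2) = 153 ways to split 16 among 3 bowls.
Subtract solutions that violate a single cap (substitute x_i' = x_i − (cap_i+1)): x_1 ≥ 5 gives C(13,2) = 78; x_2 ≥ 9 gives C(9,2) = 36; x_3 ≥ 8 gives C(10,2) = 45. Together 159.
Add back pairs where two caps are both exceeded: 6 + 10 + 0 = 16.
By inclusion–exclusion the count is 153 − 159 + 16 = 10.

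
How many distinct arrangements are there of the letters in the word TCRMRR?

120

The 6 letters of TCRMRR have repeats: R appearing 3 times.
Dividing 6! = 720 by 3! = 6 for the repeated letters gives 120.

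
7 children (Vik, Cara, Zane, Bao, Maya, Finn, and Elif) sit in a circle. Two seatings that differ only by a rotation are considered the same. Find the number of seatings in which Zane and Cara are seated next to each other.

240

Treat {Zane, Cara} as one unit (2 internal orders) and seat the resulting 6 units around the table: (5)! circular arrangements.
So 2 × (5)! = 2 × 120 = 240.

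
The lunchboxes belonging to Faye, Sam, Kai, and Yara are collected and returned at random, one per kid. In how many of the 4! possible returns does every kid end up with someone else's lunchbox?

Let Aᵢ be the assignments in which kid i gets their own lunchbox. We want the size of the complement of A₁∪…∪A_4.
By inclusion–exclusion this is Σ_{j=0}^{4} (−1)^j C(4,j)·(4−j)!.
Computing: 24 − 24 + 12 − 4 + 1 = 9.

9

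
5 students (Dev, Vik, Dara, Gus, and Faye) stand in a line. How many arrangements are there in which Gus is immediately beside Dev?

Treat {Gus, Dev} as a single unit. There are 4 units to order, and the pair itself can be ordered 2 ways.
That gives 2 × 4! = 2 × 24 = 48.

48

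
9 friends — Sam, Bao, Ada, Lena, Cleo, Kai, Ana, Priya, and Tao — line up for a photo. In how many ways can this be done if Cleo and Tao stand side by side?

80640

Place the 7 others and the Cleo-Tao pair as 8 objects in a line; the pair has 2 internal arrangements.
That gives 2 × 8! = 2 × 40320 = 80640.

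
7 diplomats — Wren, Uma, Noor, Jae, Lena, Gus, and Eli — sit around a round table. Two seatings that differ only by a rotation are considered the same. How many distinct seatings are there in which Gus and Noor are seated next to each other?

Treat {Gus, Noor} as one unit (2 internal orders) and seat the resulting 6 units around the table: (5)! circular arrangements.
So 2 × (5)! = 2 × 120 = 240.

240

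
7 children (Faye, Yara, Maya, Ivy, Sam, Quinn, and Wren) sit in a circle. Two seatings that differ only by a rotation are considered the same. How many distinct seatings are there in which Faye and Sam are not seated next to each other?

480

Without the restriction there are (6)! = 720 seatings.
Those with Faye next to Sam: fuse the pair into one unit and seat 6 units around a circle — 2·(5)! = 240.
Subtracting, 720 − 240 = 480.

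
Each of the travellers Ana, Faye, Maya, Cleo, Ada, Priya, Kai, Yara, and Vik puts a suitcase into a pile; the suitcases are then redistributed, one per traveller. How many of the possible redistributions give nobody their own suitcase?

Let Aᵢ be the assignments in which traveller i gets their own suitcase. We want the size of the complement of A₁∪…∪A_9.
By inclusion–exclusion this is Σ_{j=0}^{9} (−1)^j C(9,j)·(9−j)!.
Computing: 362880 − 362880 + 181440 − 60480 + 15120 − 3024 + 504 − 72 + 9 − 1 = 133496.

133496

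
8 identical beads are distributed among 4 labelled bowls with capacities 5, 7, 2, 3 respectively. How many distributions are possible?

By stars and bars, unrestricted non-negative solutions to x_1+…+x_4 = 8 number C(8+3,3) = 165.
Subtract solutions that violate a single cap (substitute x_i' = x_i − (cap_i+1)): x_1 ≥ 6 gives C(5,3) = 10; x_2 ≥ 8 gives C(3,3) = 1; x_3 ≥ 3 gives C(8,3) = 56; x_4 ≥ 4 gives C(7,3) = 35. Together 102.
Add back pairs where two caps are both exceeded: 0 + 0 + 0 + 0 + 0 + 4 = 4.
By inclusion–exclusion the count is 165 − 102 + 4 = 67.

67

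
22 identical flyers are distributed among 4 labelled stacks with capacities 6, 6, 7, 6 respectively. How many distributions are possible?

Without the upper bounds there are C(25,3) = 2300 ways to split 22 among 4 stacks.
Subtract solutions that violate a single cap (substitute x_i' = x_i − (cap_i+1)): x_1 ≥ 7 gives C(18,3) = 816; x_2 ≥ 7 gives C(18,3) = 816; x_3 ≥ 8 gives C(17,3) = 680; x_4 ≥ 7 gives C(18,3) = 816. Together 3128.
Add back pairs where two caps are both exceeded: 165 + 120 + 165 + 120 + 165 + 120 = 855.
Subtract triples: 1 + 4 + 1 + 1 = 7.
By inclusion–exclusion the count is 2300 − 3128 + 855 − 7 = 20.

20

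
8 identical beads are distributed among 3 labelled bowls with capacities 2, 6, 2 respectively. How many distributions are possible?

Ignoring the caps, the number of non-negative solutions to x_1+…+x_3 = 8 is C(10,2) = 45.
Subtract solutions that violate a single cap (substitute x_i' = x_i − (cap_i+1)): x_1 ≥ 3 gives C(7,2) = 21; x_2 ≥ 7 gives C(3,2) = 3; x_3 ≥ 3 gives C(7,2) = 21. Together 45.
Add back pairs where two caps are both exceeded: 0 + 6 + 0 = 6.
By inclusion–exclusion the count is 45 − 45 + 6 = 6.

6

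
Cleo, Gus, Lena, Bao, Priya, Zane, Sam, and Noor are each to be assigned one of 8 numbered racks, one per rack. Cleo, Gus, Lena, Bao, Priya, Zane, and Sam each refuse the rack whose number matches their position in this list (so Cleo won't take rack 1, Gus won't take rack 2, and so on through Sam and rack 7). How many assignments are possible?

Let Aᵢ (for 1 ≤ i ≤ 7) be the placements that put person i in their forbidden rack. Any j of these fix j positions, leaving (8−j)! ways to fill the rest, and there are C(7,j) ways to pick which j.
By inclusion–exclusion, the number of valid placements is Σ_{j=0}^{7} (−1)^j C(7,j)·(8−j)!.
Computing: 40320 − 35280 + 15120 − 4200 + 840 − 126 + 14 − 1 = 16687.

16687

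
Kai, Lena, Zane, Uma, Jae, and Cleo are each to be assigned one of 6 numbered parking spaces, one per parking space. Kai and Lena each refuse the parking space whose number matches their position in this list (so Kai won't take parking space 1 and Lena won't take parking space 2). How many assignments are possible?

Let Aᵢ (for i ∈ {1, 2}) be the placements that put person i in their forbidden parking space. Any j of these fix j positions, leaving (6−j)! ways to fill the rest, and there are C(2,j) ways to pick which j.
By inclusion–exclusion, the number of valid placements is Σ_{j=0}^{2} (−1)^j C(2,j)·(6−j)!.
Computing: 720 − 240 + 24 = 504.

504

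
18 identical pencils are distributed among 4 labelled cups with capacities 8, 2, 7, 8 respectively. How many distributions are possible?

Without the upper bounds there are C(21,3) = 1330 ways to split 18 among 4 cups.
Subtract solutions that violate a single cap (substitute x_i' = x_i − (cap_i+1)): x_1 ≥ 9 gives C(12,3) = 220; x_2 ≥ 3 gives C(18,3) = 816; x_3 ≥ 8 gives C(13,3) = 286; x_4 ≥ 9 gives C(12,3) = 220. Together 1542.
Add back pairs where two caps are both exceeded: 84 + 4 + 1 + 120 + 84 + 4 = 297.
By inclusion–exclusion the count is 1330 − 1542 + 297 = 85.

85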